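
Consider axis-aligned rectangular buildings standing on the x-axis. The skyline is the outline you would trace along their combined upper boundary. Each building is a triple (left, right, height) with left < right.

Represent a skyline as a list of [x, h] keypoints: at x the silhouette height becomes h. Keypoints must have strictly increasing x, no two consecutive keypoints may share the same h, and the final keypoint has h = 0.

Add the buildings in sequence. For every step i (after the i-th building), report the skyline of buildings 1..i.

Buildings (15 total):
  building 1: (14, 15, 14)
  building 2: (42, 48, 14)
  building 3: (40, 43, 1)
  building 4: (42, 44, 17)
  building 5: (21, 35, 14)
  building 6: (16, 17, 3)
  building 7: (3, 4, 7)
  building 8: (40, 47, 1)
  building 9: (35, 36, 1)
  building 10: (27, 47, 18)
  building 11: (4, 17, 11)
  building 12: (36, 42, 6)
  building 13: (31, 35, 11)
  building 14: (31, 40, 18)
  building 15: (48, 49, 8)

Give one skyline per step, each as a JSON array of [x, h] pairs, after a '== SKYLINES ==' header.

== SKYLINES ==
[[14,14],[15,0]]
[[14,14],[15,0],[42,14],[48,0]]
[[14,14],[15,0],[40,1],[42,14],[48,0]]
[[14,14],[15,0],[40,1],[42,17],[44,14],[48,0]]
[[14,14],[15,0],[21,14],[35,0],[40,1],[42,17],[44,14],[48,0]]
[[14,14],[15,0],[16,3],[17,0],[21,14],[35,0],[40,1],[42,17],[44,14],[48,0]]
[[3,7],[4,0],[14,14],[15,0],[16,3],[17,0],[21,14],[35,0],[40,1],[42,17],[44,14],[48,0]]
[[3,7],[4,0],[14,14],[15,0],[16,3],[17,0],[21,14],[35,0],[40,1],[42,17],[44,14],[48,0]]
[[3,7],[4,0],[14,14],[15,0],[16,3],[17,0],[21,14],[35,1],[36,0],[40,1],[42,17],[44,14],[48,0]]
[[3,7],[4,0],[14,14],[15,0],[16,3],[17,0],[21,14],[27,18],[47,14],[48,0]]
[[3,7],[4,11],[14,14],[15,11],[17,0],[21,14],[27,18],[47,14],[48,0]]
[[3,7],[4,11],[14,14],[15,11],[17,0],[21,14],[27,18],[47,14],[48,0]]
[[3,7],[4,11],[14,14],[15,11],[17,0],[21,14],[27,18],[47,14],[48,0]]
[[3,7],[4,11],[14,14],[15,11],[17,0],[21,14],[27,18],[47,14],[48,0]]
[[3,7],[4,11],[14,14],[15,11],[17,0],[21,14],[27,18],[47,14],[48,8],[49,0]]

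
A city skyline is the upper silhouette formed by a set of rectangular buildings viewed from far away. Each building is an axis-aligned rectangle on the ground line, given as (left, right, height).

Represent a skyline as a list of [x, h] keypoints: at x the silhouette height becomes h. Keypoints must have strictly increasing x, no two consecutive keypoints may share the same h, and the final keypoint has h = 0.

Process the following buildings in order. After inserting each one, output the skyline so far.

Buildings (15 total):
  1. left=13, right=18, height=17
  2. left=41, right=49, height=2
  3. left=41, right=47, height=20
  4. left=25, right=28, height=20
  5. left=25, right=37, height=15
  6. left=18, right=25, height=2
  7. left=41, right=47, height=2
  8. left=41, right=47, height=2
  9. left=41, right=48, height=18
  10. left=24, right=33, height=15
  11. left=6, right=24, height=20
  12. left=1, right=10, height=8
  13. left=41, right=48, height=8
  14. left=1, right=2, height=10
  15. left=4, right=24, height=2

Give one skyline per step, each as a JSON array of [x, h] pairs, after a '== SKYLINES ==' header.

== SKYLINES ==
[[13,17],[18,0]]
[[13,17],[18,0],[41,2],[49,0]]
[[13,17],[18,0],[41,20],[47,2],[49,0]]
[[13,17],[18,0],[25,20],[28,0],[41,20],[47,2],[49,0]]
[[13,17],[18,0],[25,20],[28,15],[37,0],[41,20],[47,2],[49,0]]
[[13,17],[18,2],[25,20],[28,15],[37,0],[41,20],[47,2],[49,0]]
[[13,17],[18,2],[25,20],[28,15],[37,0],[41,20],[47,2],[49,0]]
[[13,17],[18,2],[25,20],[28,15],[37,0],[41,20],[47,2],[49,0]]
[[13,17],[18,2],[25,20],[28,15],[37,0],[41,20],[47,18],[48,2],[49,0]]
[[13,17],[18,2],[24,15],[25,20],[28,15],[37,0],[41,20],[47,18],[48,2],[49,0]]
[[6,20],[24,15],[25,20],[28,15],[37,0],[41,20],[47,18],[48,2],[49,0]]
[[1,8],[6,20],[24,15],[25,20],[28,15],[37,0],[41,20],[47,18],[48,2],[49,0]]
[[1,8],[6,20],[24,15],[25,20],[28,15],[37,0],[41,20],[47,18],[48,2],[49,0]]
[[1,10],[2,8],[6,20],[24,15],[25,20],[28,15],[37,0],[41,20],[47,18],[48,2],[49,0]]
[[1,10],[2,8],[6,20],[24,15],[25,20],[28,15],[37,0],[41,20],[47,18],[48,2],[49,0]]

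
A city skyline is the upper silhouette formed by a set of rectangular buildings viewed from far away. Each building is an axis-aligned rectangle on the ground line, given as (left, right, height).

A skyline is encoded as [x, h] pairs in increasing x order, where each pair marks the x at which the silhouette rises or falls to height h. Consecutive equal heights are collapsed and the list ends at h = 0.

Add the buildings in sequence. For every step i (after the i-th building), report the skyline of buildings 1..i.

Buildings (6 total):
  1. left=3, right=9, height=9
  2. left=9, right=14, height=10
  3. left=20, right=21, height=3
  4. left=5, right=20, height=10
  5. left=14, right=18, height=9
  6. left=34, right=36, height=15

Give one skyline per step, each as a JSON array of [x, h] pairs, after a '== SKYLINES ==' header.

== SKYLINES ==
[[3,9],[9,0]]
[[3,9],[9,10],[14,0]]
[[3,9],[9,10],[14,0],[20,3],[21,0]]
[[3,9],[5,10],[20,3],[21,0]]
[[3,9],[5,10],[20,3],[21,0]]
[[3,9],[5,10],[20,3],[21,0],[34,15],[36,0]]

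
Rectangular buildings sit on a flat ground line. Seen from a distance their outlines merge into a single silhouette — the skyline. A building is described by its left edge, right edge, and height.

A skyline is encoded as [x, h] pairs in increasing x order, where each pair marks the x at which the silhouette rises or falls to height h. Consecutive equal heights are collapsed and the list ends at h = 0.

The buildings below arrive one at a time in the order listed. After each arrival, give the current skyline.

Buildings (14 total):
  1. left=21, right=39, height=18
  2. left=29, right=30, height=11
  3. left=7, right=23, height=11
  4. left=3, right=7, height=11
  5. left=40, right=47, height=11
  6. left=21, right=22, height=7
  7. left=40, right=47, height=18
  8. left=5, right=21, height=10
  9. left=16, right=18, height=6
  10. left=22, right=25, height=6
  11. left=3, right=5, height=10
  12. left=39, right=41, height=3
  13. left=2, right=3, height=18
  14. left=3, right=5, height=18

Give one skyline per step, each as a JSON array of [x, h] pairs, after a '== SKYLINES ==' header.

== SKYLINES ==
[[21,18],[39,0]]
[[21,18],[39,0]]
[[7,11],[21,18],[39,0]]
[[3,11],[21,18],[39,0]]
[[3,11],[21,18],[39,0],[40,11],[47,0]]
[[3,11],[21,18],[39,0],[40,11],[47,0]]
[[3,11],[21,18],[39,0],[40,18],[47,0]]
[[3,11],[21,18],[39,0],[40,18],[47,0]]
[[3,11],[21,18],[39,0],[40,18],[47,0]]
[[3,11],[21,18],[39,0],[40,18],[47,0]]
[[3,11],[21,18],[39,0],[40,18],[47,0]]
[[3,11],[21,18],[39,3],[40,18],[47,0]]
[[2,18],[3,11],[21,18],[39,3],[40,18],[47,0]]
[[2,18],[5,11],[21,18],[39,3],[40,18],[47,0]]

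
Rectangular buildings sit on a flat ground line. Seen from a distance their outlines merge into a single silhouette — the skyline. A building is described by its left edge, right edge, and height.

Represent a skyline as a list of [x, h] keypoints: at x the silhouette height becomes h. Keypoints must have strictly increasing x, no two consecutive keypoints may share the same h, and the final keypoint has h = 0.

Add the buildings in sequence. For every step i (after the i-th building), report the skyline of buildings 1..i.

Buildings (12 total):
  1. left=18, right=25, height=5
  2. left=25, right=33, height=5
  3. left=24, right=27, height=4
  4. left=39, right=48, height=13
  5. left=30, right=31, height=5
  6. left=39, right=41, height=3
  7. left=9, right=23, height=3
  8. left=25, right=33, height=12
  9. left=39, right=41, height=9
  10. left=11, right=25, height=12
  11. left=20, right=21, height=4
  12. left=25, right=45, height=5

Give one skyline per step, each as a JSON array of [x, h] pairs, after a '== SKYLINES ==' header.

== SKYLINES ==
[[18,5],[25,0]]
[[18,5],[33,0]]
[[18,5],[33,0]]
[[18,5],[33,0],[39,13],[48,0]]
[[18,5],[33,0],[39,13],[48,0]]
[[18,5],[33,0],[39,13],[48,0]]
[[9,3],[18,5],[33,0],[39,13],[48,0]]
[[9,3],[18,5],[25,12],[33,0],[39,13],[48,0]]
[[9,3],[18,5],[25,12],[33,0],[39,13],[48,0]]
[[9,3],[11,12],[33,0],[39,13],[48,0]]
[[9,3],[11,12],[33,0],[39,13],[48,0]]
[[9,3],[11,12],[33,5],[39,13],[48,0]]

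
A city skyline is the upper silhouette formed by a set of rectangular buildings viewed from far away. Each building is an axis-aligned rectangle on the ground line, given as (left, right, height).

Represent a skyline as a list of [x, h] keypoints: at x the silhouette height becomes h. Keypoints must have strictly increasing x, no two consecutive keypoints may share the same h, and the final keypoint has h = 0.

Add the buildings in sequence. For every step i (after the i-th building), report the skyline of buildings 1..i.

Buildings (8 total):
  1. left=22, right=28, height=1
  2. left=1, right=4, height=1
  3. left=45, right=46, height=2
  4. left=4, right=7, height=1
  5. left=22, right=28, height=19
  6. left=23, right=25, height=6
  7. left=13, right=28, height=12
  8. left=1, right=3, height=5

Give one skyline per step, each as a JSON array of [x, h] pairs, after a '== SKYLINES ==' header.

== SKYLINES ==
[[22,1],[28,0]]
[[1,1],[4,0],[22,1],[28,0]]
[[1,1],[4,0],[22,1],[28,0],[45,2],[46,0]]
[[1,1],[7,0],[22,1],[28,0],[45,2],[46,0]]
[[1,1],[7,0],[22,19],[28,0],[45,2],[46,0]]
[[1,1],[7,0],[22,19],[28,0],[45,2],[46,0]]
[[1,1],[7,0],[13,12],[22,19],[28,0],[45,2],[46,0]]
[[1,5],[3,1],[7,0],[13,12],[22,19],[28,0],[45,2],[46,0]]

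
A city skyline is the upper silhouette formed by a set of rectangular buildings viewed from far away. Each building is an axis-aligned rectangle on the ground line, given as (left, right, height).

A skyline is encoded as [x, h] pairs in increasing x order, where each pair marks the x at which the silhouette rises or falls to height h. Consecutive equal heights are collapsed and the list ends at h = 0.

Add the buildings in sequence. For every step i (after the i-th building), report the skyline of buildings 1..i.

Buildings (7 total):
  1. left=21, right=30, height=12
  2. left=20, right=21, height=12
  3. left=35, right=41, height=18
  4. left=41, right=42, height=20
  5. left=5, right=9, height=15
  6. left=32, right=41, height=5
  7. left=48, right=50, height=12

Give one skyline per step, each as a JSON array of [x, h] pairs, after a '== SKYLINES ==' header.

== SKYLINES ==
[[21,12],[30,0]]
[[20,12],[30,0]]
[[20,12],[30,0],[35,18],[41,0]]
[[20,12],[30,0],[35,18],[41,20],[42,0]]
[[5,15],[9,0],[20,12],[30,0],[35,18],[41,20],[42,0]]
[[5,15],[9,0],[20,12],[30,0],[32,5],[35,18],[41,20],[42,0]]
[[5,15],[9,0],[20,12],[30,0],[32,5],[35,18],[41,20],[42,0],[48,12],[50,0]]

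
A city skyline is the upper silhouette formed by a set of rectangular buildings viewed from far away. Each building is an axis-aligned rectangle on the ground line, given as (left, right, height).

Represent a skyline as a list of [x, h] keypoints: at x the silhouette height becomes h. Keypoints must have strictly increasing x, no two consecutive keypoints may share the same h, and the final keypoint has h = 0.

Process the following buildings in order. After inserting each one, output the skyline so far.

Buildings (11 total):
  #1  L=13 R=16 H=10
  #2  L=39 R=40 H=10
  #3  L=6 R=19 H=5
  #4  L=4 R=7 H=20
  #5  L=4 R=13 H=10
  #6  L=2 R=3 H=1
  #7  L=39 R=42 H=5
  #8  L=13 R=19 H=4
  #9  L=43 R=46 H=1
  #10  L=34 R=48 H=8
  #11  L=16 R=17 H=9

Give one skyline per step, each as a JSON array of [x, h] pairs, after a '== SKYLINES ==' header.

== SKYLINES ==
[[13,10],[16,0]]
[[13,10],[16,0],[39,10],[40,0]]
[[6,5],[13,10],[16,5],[19,0],[39,10],[40,0]]
[[4,20],[7,5],[13,10],[16,5],[19,0],[39,10],[40,0]]
[[4,20],[7,10],[16,5],[19,0],[39,10],[40,0]]
[[2,1],[3,0],[4,20],[7,10],[16,5],[19,0],[39,10],[40,0]]
[[2,1],[3,0],[4,20],[7,10],[16,5],[19,0],[39,10],[40,5],[42,0]]
[[2,1],[3,0],[4,20],[7,10],[16,5],[19,0],[39,10],[40,5],[42,0]]
[[2,1],[3,0],[4,20],[7,10],[16,5],[19,0],[39,10],[40,5],[42,0],[43,1],[46,0]]
[[2,1],[3,0],[4,20],[7,10],[16,5],[19,0],[34,8],[39,10],[40,8],[48,0]]
[[2,1],[3,0],[4,20],[7,10],[16,9],[17,5],[19,0],[34,8],[39,10],[40,8],[48,0]]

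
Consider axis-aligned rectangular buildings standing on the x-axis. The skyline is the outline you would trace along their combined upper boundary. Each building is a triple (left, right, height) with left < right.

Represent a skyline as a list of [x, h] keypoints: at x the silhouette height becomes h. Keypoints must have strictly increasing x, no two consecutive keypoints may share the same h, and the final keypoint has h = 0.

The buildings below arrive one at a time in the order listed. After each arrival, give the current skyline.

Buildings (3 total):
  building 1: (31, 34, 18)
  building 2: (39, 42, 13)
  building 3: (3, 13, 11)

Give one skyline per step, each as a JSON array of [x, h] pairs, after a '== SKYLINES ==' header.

== SKYLINES ==
[[31,18],[34,0]]
[[31,18],[34,0],[39,13],[42,0]]
[[3,11],[13,0],[31,18],[34,0],[39,13],[42,0]]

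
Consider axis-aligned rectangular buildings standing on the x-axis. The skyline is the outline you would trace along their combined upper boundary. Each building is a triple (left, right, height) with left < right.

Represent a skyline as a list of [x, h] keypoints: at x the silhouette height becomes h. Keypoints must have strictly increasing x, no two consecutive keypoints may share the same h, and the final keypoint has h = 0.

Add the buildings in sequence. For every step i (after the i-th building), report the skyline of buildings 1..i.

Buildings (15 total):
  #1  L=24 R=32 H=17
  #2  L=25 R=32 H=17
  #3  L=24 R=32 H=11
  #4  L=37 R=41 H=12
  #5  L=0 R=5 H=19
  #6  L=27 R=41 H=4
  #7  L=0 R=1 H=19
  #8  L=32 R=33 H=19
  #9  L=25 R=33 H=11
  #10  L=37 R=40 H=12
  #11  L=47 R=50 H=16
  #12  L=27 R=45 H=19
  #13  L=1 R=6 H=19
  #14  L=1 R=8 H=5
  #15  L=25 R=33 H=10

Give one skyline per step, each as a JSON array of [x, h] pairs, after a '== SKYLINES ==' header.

== SKYLINES ==
[[24,17],[32,0]]
[[24,17],[32,0]]
[[24,17],[32,0]]
[[24,17],[32,0],[37,12],[41,0]]
[[0,19],[5,0],[24,17],[32,0],[37,12],[41,0]]
[[0,19],[5,0],[24,17],[32,4],[37,12],[41,0]]
[[0,19],[5,0],[24,17],[32,4],[37,12],[41,0]]
[[0,19],[5,0],[24,17],[32,19],[33,4],[37,12],[41,0]]
[[0,19],[5,0],[24,17],[32,19],[33,4],[37,12],[41,0]]
[[0,19],[5,0],[24,17],[32,19],[33,4],[37,12],[41,0]]
[[0,19],[5,0],[24,17],[32,19],[33,4],[37,12],[41,0],[47,16],[50,0]]
[[0,19],[5,0],[24,17],[27,19],[45,0],[47,16],[50,0]]
[[0,19],[6,0],[24,17],[27,19],[45,0],[47,16],[50,0]]
[[0,19],[6,5],[8,0],[24,17],[27,19],[45,0],[47,16],[50,0]]
[[0,19],[6,5],[8,0],[24,17],[27,19],[45,0],[47,16],[50,0]]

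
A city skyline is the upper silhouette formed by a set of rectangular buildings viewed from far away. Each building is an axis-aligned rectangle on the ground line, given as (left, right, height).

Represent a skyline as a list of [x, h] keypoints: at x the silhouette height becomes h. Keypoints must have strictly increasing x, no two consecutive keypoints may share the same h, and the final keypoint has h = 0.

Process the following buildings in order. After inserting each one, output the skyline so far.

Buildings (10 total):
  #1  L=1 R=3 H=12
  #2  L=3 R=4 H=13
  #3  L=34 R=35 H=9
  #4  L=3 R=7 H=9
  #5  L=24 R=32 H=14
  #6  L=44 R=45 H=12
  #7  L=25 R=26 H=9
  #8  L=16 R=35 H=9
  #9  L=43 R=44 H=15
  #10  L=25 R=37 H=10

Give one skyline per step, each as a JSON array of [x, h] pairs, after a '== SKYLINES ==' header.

== SKYLINES ==
[[1,12],[3,0]]
[[1,12],[3,13],[4,0]]
[[1,12],[3,13],[4,0],[34,9],[35,0]]
[[1,12],[3,13],[4,9],[7,0],[34,9],[35,0]]
[[1,12],[3,13],[4,9],[7,0],[24,14],[32,0],[34,9],[35,0]]
[[1,12],[3,13],[4,9],[7,0],[24,14],[32,0],[34,9],[35,0],[44,12],[45,0]]
[[1,12],[3,13],[4,9],[7,0],[24,14],[32,0],[34,9],[35,0],[44,12],[45,0]]
[[1,12],[3,13],[4,9],[7,0],[16,9],[24,14],[32,9],[35,0],[44,12],[45,0]]
[[1,12],[3,13],[4,9],[7,0],[16,9],[24,14],[32,9],[35,0],[43,15],[44,12],[45,0]]
[[1,12],[3,13],[4,9],[7,0],[16,9],[24,14],[32,10],[37,0],[43,15],[44,12],[45,0]]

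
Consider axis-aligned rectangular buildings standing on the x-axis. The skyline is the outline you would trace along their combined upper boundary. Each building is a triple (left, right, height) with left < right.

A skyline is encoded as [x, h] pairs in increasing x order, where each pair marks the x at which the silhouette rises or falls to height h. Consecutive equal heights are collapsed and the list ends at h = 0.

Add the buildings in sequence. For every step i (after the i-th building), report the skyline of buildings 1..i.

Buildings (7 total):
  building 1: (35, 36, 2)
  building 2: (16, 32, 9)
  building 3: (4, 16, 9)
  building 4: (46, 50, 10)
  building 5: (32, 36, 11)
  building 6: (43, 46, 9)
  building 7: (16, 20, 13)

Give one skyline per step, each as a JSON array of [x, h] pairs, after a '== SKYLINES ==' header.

== SKYLINES ==
[[35,2],[36,0]]
[[16,9],[32,0],[35,2],[36,0]]
[[4,9],[32,0],[35,2],[36,0]]
[[4,9],[32,0],[35,2],[36,0],[46,10],[50,0]]
[[4,9],[32,11],[36,0],[46,10],[50,0]]
[[4,9],[32,11],[36,0],[43,9],[46,10],[50,0]]
[[4,9],[16,13],[20,9],[32,11],[36,0],[43,9],[46,10],[50,0]]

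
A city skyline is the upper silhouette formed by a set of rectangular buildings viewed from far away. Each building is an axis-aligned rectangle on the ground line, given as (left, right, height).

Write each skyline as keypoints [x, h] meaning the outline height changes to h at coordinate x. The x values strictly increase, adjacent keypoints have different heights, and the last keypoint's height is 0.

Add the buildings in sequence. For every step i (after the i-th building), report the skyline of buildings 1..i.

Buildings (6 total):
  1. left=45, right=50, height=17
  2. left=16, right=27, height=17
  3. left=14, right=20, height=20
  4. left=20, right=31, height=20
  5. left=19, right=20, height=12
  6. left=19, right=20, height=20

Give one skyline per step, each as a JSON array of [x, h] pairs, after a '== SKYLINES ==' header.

== SKYLINES ==
[[45,17],[50,0]]
[[16,17],[27,0],[45,17],[50,0]]
[[14,20],[20,17],[27,0],[45,17],[50,0]]
[[14,20],[31,0],[45,17],[50,0]]
[[14,20],[31,0],[45,17],[50,0]]
[[14,20],[31,0],[45,17],[50,0]]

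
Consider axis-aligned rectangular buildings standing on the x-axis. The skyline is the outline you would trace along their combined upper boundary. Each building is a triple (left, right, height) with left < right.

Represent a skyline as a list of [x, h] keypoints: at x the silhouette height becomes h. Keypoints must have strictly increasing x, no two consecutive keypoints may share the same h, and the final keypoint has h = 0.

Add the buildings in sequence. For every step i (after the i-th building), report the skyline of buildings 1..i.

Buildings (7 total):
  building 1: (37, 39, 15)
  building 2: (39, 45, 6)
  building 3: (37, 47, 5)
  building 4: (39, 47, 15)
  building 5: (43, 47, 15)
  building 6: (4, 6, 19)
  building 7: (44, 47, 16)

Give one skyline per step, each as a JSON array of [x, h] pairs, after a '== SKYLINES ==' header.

== SKYLINES ==
[[37,15],[39,0]]
[[37,15],[39,6],[45,0]]
[[37,15],[39,6],[45,5],[47,0]]
[[37,15],[47,0]]
[[37,15],[47,0]]
[[4,19],[6,0],[37,15],[47,0]]
[[4,19],[6,0],[37,15],[44,16],[47,0]]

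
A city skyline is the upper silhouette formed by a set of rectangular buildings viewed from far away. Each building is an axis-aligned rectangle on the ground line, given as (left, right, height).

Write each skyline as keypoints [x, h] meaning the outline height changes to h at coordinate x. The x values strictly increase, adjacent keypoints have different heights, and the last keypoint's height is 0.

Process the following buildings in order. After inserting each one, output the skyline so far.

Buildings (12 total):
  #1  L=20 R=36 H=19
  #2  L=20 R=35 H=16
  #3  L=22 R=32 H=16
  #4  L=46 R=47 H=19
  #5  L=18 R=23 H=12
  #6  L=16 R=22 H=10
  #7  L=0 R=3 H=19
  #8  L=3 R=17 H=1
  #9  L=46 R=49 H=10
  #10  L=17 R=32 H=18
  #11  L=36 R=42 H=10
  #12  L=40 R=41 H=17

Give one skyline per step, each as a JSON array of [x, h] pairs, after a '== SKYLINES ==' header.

== SKYLINES ==
[[20,19],[36,0]]
[[20,19],[36,0]]
[[20,19],[36,0]]
[[20,19],[36,0],[46,19],[47,0]]
[[18,12],[20,19],[36,0],[46,19],[47,0]]
[[16,10],[18,12],[20,19],[36,0],[46,19],[47,0]]
[[0,19],[3,0],[16,10],[18,12],[20,19],[36,0],[46,19],[47,0]]
[[0,19],[3,1],[16,10],[18,12],[20,19],[36,0],[46,19],[47,0]]
[[0,19],[3,1],[16,10],[18,12],[20,19],[36,0],[46,19],[47,10],[49,0]]
[[0,19],[3,1],[16,10],[17,18],[20,19],[36,0],[46,19],[47,10],[49,0]]
[[0,19],[3,1],[16,10],[17,18],[20,19],[36,10],[42,0],[46,19],[47,10],[49,0]]
[[0,19],[3,1],[16,10],[17,18],[20,19],[36,10],[40,17],[41,10],[42,0],[46,19],[47,10],[49,0]]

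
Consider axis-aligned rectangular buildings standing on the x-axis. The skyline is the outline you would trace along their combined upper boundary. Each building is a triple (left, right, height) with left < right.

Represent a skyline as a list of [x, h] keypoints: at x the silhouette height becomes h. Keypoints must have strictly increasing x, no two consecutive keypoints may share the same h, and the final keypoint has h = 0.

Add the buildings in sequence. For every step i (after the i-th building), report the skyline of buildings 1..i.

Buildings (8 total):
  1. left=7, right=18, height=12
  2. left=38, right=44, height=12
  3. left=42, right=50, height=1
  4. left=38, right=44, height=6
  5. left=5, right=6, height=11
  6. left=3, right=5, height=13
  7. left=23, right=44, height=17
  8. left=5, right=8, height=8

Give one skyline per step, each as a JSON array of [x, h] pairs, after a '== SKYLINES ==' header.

== SKYLINES ==
[[7,12],[18,0]]
[[7,12],[18,0],[38,12],[44,0]]
[[7,12],[18,0],[38,12],[44,1],[50,0]]
[[7,12],[18,0],[38,12],[44,1],[50,0]]
[[5,11],[6,0],[7,12],[18,0],[38,12],[44,1],[50,0]]
[[3,13],[5,11],[6,0],[7,12],[18,0],[38,12],[44,1],[50,0]]
[[3,13],[5,11],[6,0],[7,12],[18,0],[23,17],[44,1],[50,0]]
[[3,13],[5,11],[6,8],[7,12],[18,0],[23,17],[44,1],[50,0]]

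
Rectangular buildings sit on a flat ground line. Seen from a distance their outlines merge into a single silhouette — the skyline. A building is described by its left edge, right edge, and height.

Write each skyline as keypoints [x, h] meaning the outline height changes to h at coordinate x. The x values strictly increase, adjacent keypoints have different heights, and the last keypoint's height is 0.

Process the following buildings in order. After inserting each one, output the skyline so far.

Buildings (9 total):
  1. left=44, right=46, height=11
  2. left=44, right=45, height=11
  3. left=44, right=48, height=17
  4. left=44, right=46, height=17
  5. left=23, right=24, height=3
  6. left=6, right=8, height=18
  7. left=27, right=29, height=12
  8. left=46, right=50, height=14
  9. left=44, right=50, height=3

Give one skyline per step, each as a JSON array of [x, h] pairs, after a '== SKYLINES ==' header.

== SKYLINES ==
[[44,11],[46,0]]
[[44,11],[46,0]]
[[44,17],[48,0]]
[[44,17],[48,0]]
[[23,3],[24,0],[44,17],[48,0]]
[[6,18],[8,0],[23,3],[24,0],[44,17],[48,0]]
[[6,18],[8,0],[23,3],[24,0],[27,12],[29,0],[44,17],[48,0]]
[[6,18],[8,0],[23,3],[24,0],[27,12],[29,0],[44,17],[48,14],[50,0]]
[[6,18],[8,0],[23,3],[24,0],[27,12],[29,0],[44,17],[48,14],[50,0]]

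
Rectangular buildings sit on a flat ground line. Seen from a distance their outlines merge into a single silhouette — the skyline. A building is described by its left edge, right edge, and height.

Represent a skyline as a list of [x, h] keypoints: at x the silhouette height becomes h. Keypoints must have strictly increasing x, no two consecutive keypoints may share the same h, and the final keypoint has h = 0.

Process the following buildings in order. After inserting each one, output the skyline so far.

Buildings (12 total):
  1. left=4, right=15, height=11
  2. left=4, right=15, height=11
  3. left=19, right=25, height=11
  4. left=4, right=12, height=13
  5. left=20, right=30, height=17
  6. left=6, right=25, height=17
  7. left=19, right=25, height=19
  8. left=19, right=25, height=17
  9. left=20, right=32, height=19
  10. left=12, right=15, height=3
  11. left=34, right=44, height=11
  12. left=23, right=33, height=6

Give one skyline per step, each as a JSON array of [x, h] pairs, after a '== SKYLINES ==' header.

== SKYLINES ==
[[4,11],[15,0]]
[[4,11],[15,0]]
[[4,11],[15,0],[19,11],[25,0]]
[[4,13],[12,11],[15,0],[19,11],[25,0]]
[[4,13],[12,11],[15,0],[19,11],[20,17],[30,0]]
[[4,13],[6,17],[30,0]]
[[4,13],[6,17],[19,19],[25,17],[30,0]]
[[4,13],[6,17],[19,19],[25,17],[30,0]]
[[4,13],[6,17],[19,19],[32,0]]
[[4,13],[6,17],[19,19],[32,0]]
[[4,13],[6,17],[19,19],[32,0],[34,11],[44,0]]
[[4,13],[6,17],[19,19],[32,6],[33,0],[34,11],[44,0]]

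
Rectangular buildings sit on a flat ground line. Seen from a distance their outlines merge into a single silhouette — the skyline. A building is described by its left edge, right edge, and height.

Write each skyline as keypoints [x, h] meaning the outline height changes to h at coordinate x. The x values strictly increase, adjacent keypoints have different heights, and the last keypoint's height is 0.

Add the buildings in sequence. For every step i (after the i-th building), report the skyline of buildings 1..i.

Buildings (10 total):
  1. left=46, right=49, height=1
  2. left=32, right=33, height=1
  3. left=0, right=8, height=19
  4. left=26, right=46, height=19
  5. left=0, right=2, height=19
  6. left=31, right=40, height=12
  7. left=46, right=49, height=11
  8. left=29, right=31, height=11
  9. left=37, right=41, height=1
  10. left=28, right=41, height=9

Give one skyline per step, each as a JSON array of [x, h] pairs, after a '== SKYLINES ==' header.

== SKYLINES ==
[[46,1],[49,0]]
[[32,1],[33,0],[46,1],[49,0]]
[[0,19],[8,0],[32,1],[33,0],[46,1],[49,0]]
[[0,19],[8,0],[26,19],[46,1],[49,0]]
[[0,19],[8,0],[26,19],[46,1],[49,0]]
[[0,19],[8,0],[26,19],[46,1],[49,0]]
[[0,19],[8,0],[26,19],[46,11],[49,0]]
[[0,19],[8,0],[26,19],[46,11],[49,0]]
[[0,19],[8,0],[26,19],[46,11],[49,0]]
[[0,19],[8,0],[26,19],[46,11],[49,0]]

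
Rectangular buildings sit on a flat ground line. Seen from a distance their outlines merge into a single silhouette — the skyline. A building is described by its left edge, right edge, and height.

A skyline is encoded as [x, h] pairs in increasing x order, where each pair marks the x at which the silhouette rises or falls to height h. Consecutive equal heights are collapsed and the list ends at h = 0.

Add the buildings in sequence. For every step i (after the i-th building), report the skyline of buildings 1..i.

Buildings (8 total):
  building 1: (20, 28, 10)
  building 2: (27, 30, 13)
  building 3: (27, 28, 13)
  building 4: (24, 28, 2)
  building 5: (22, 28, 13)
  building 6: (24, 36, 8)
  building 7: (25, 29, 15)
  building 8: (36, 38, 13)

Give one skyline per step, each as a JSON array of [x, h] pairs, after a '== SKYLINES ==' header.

== SKYLINES ==
[[20,10],[28,0]]
[[20,10],[27,13],[30,0]]
[[20,10],[27,13],[30,0]]
[[20,10],[27,13],[30,0]]
[[20,10],[22,13],[30,0]]
[[20,10],[22,13],[30,8],[36,0]]
[[20,10],[22,13],[25,15],[29,13],[30,8],[36,0]]
[[20,10],[22,13],[25,15],[29,13],[30,8],[36,13],[38,0]]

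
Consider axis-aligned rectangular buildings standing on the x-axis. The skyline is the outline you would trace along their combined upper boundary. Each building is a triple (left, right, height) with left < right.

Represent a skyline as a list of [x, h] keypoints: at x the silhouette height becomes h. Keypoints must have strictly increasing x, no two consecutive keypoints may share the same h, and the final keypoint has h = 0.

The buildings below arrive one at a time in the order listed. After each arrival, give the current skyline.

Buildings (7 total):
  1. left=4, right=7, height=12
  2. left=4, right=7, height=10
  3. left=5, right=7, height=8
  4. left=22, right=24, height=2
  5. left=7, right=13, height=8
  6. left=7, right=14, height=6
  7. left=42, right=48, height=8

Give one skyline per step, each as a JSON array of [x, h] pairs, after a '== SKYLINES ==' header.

== SKYLINES ==
[[4,12],[7,0]]
[[4,12],[7,0]]
[[4,12],[7,0]]
[[4,12],[7,0],[22,2],[24,0]]
[[4,12],[7,8],[13,0],[22,2],[24,0]]
[[4,12],[7,8],[13,6],[14,0],[22,2],[24,0]]
[[4,12],[7,8],[13,6],[14,0],[22,2],[24,0],[42,8],[48,0]]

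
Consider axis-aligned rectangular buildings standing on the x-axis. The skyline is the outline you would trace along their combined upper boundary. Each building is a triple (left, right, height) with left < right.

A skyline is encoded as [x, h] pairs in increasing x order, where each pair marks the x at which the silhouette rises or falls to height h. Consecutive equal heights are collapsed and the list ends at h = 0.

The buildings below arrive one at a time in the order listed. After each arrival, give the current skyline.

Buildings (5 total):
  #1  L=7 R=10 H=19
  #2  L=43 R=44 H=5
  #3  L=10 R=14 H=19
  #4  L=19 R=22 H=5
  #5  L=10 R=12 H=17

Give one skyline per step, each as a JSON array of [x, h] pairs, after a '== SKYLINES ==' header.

== SKYLINES ==
[[7,19],[10,0]]
[[7,19],[10,0],[43,5],[44,0]]
[[7,19],[14,0],[43,5],[44,0]]
[[7,19],[14,0],[19,5],[22,0],[43,5],[44,0]]
[[7,19],[14,0],[19,5],[22,0],[43,5],[44,0]]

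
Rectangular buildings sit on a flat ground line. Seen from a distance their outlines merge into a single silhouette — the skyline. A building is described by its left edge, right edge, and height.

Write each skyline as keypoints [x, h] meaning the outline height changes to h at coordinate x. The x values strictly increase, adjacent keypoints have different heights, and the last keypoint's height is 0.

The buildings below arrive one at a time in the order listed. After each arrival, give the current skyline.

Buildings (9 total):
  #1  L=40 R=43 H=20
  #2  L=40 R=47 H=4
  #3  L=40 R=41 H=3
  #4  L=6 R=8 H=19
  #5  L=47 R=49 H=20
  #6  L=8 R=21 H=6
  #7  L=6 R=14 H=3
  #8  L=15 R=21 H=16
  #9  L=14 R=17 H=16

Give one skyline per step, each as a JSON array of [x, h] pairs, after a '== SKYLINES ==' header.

== SKYLINES ==
[[40,20],[43,0]]
[[40,20],[43,4],[47,0]]
[[40,20],[43,4],[47,0]]
[[6,19],[8,0],[40,20],[43,4],[47,0]]
[[6,19],[8,0],[40,20],[43,4],[47,20],[49,0]]
[[6,19],[8,6],[21,0],[40,20],[43,4],[47,20],[49,0]]
[[6,19],[8,6],[21,0],[40,20],[43,4],[47,20],[49,0]]
[[6,19],[8,6],[15,16],[21,0],[40,20],[43,4],[47,20],[49,0]]
[[6,19],[8,6],[14,16],[21,0],[40,20],[43,4],[47,20],[49,0]]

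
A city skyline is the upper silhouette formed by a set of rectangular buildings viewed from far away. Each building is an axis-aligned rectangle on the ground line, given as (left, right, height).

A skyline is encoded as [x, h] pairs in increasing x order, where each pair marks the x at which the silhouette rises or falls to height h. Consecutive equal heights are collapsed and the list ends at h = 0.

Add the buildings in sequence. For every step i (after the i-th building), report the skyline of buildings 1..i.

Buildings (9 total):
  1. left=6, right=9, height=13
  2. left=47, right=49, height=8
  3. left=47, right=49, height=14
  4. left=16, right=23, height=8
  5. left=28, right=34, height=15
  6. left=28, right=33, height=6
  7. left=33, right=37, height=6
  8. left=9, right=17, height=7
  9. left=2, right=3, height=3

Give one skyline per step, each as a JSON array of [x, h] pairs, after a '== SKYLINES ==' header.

== SKYLINES ==
[[6,13],[9,0]]
[[6,13],[9,0],[47,8],[49,0]]
[[6,13],[9,0],[47,14],[49,0]]
[[6,13],[9,0],[16,8],[23,0],[47,14],[49,0]]
[[6,13],[9,0],[16,8],[23,0],[28,15],[34,0],[47,14],[49,0]]
[[6,13],[9,0],[16,8],[23,0],[28,15],[34,0],[47,14],[49,0]]
[[6,13],[9,0],[16,8],[23,0],[28,15],[34,6],[37,0],[47,14],[49,0]]
[[6,13],[9,7],[16,8],[23,0],[28,15],[34,6],[37,0],[47,14],[49,0]]
[[2,3],[3,0],[6,13],[9,7],[16,8],[23,0],[28,15],[34,6],[37,0],[47,14],[49,0]]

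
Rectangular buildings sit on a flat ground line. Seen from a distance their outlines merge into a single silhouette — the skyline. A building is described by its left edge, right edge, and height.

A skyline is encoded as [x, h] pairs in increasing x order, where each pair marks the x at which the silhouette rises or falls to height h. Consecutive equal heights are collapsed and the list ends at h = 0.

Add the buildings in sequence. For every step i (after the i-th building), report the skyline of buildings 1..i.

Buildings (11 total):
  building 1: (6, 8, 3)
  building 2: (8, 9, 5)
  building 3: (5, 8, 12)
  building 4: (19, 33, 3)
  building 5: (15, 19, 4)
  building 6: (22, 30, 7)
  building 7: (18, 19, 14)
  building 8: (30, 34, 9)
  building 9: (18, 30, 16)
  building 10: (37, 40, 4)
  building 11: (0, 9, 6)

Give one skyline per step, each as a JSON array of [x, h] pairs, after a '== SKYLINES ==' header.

== SKYLINES ==
[[6,3],[8,0]]
[[6,3],[8,5],[9,0]]
[[5,12],[8,5],[9,0]]
[[5,12],[8,5],[9,0],[19,3],[33,0]]
[[5,12],[8,5],[9,0],[15,4],[19,3],[33,0]]
[[5,12],[8,5],[9,0],[15,4],[19,3],[22,7],[30,3],[33,0]]
[[5,12],[8,5],[9,0],[15,4],[18,14],[19,3],[22,7],[30,3],[33,0]]
[[5,12],[8,5],[9,0],[15,4],[18,14],[19,3],[22,7],[30,9],[34,0]]
[[5,12],[8,5],[9,0],[15,4],[18,16],[30,9],[34,0]]
[[5,12],[8,5],[9,0],[15,4],[18,16],[30,9],[34,0],[37,4],[40,0]]
[[0,6],[5,12],[8,6],[9,0],[15,4],[18,16],[30,9],[34,0],[37,4],[40,0]]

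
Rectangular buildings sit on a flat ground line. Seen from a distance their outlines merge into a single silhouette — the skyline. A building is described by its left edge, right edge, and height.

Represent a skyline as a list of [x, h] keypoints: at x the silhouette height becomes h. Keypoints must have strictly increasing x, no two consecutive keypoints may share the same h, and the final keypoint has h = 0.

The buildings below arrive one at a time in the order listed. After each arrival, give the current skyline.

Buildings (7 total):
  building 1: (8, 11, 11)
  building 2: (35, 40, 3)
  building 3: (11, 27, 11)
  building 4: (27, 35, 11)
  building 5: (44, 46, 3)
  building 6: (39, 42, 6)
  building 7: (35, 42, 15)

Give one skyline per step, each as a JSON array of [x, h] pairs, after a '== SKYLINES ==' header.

== SKYLINES ==
[[8,11],[11,0]]
[[8,11],[11,0],[35,3],[40,0]]
[[8,11],[27,0],[35,3],[40,0]]
[[8,11],[35,3],[40,0]]
[[8,11],[35,3],[40,0],[44,3],[46,0]]
[[8,11],[35,3],[39,6],[42,0],[44,3],[46,0]]
[[8,11],[35,15],[42,0],[44,3],[46,0]]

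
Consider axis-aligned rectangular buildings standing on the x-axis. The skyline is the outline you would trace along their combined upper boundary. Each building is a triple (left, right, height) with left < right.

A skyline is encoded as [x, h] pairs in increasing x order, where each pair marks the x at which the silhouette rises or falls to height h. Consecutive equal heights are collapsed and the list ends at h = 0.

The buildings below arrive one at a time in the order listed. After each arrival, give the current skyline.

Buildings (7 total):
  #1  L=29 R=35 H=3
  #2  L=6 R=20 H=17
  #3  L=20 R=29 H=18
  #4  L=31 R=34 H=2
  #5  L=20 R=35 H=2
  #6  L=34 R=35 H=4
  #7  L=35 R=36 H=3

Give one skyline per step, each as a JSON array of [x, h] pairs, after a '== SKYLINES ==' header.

== SKYLINES ==
[[29,3],[35,0]]
[[6,17],[20,0],[29,3],[35,0]]
[[6,17],[20,18],[29,3],[35,0]]
[[6,17],[20,18],[29,3],[35,0]]
[[6,17],[20,18],[29,3],[35,0]]
[[6,17],[20,18],[29,3],[34,4],[35,0]]
[[6,17],[20,18],[29,3],[34,4],[35,3],[36,0]]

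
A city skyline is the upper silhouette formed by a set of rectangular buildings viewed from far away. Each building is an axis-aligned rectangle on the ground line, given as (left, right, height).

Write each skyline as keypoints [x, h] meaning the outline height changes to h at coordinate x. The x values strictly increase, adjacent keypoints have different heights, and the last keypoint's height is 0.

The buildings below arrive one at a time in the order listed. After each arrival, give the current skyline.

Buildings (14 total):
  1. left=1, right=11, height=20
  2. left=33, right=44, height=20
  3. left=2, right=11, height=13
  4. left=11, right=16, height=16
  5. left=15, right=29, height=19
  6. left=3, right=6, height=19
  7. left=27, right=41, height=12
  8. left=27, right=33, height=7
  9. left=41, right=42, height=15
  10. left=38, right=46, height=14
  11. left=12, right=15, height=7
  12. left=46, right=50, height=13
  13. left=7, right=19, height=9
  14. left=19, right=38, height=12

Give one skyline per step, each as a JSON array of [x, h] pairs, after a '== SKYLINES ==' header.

== SKYLINES ==
[[1,20],[11,0]]
[[1,20],[11,0],[33,20],[44,0]]
[[1,20],[11,0],[33,20],[44,0]]
[[1,20],[11,16],[16,0],[33,20],[44,0]]
[[1,20],[11,16],[15,19],[29,0],[33,20],[44,0]]
[[1,20],[11,16],[15,19],[29,0],[33,20],[44,0]]
[[1,20],[11,16],[15,19],[29,12],[33,20],[44,0]]
[[1,20],[11,16],[15,19],[29,12],[33,20],[44,0]]
[[1,20],[11,16],[15,19],[29,12],[33,20],[44,0]]
[[1,20],[11,16],[15,19],[29,12],[33,20],[44,14],[46,0]]
[[1,20],[11,16],[15,19],[29,12],[33,20],[44,14],[46,0]]
[[1,20],[11,16],[15,19],[29,12],[33,20],[44,14],[46,13],[50,0]]
[[1,20],[11,16],[15,19],[29,12],[33,20],[44,14],[46,13],[50,0]]
[[1,20],[11,16],[15,19],[29,12],[33,20],[44,14],[46,13],[50,0]]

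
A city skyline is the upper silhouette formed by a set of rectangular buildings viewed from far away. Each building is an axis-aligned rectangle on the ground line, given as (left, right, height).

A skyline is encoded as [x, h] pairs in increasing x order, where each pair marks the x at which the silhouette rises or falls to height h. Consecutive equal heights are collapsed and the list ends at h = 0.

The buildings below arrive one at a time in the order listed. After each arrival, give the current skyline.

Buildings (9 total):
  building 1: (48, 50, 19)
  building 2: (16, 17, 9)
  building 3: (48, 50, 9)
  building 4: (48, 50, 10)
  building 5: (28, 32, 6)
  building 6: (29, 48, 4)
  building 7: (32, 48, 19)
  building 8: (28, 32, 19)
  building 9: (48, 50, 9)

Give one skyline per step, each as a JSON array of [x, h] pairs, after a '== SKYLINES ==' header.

== SKYLINES ==
[[48,19],[50,0]]
[[16,9],[17,0],[48,19],[50,0]]
[[16,9],[17,0],[48,19],[50,0]]
[[16,9],[17,0],[48,19],[50,0]]
[[16,9],[17,0],[28,6],[32,0],[48,19],[50,0]]
[[16,9],[17,0],[28,6],[32,4],[48,19],[50,0]]
[[16,9],[17,0],[28,6],[32,19],[50,0]]
[[16,9],[17,0],[28,19],[50,0]]
[[16,9],[17,0],[28,19],[50,0]]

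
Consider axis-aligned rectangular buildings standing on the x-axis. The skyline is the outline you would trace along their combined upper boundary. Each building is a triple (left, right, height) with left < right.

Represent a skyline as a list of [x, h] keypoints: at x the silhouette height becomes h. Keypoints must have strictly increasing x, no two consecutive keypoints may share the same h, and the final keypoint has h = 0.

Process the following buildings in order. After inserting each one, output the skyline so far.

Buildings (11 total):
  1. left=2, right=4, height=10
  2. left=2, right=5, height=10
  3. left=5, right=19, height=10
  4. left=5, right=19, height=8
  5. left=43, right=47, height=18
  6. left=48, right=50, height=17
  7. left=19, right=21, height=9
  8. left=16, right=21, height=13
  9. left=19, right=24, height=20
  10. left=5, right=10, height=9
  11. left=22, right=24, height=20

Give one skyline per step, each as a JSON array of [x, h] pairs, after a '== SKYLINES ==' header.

== SKYLINES ==
[[2,10],[4,0]]
[[2,10],[5,0]]
[[2,10],[19,0]]
[[2,10],[19,0]]
[[2,10],[19,0],[43,18],[47,0]]
[[2,10],[19,0],[43,18],[47,0],[48,17],[50,0]]
[[2,10],[19,9],[21,0],[43,18],[47,0],[48,17],[50,0]]
[[2,10],[16,13],[21,0],[43,18],[47,0],[48,17],[50,0]]
[[2,10],[16,13],[19,20],[24,0],[43,18],[47,0],[48,17],[50,0]]
[[2,10],[16,13],[19,20],[24,0],[43,18],[47,0],[48,17],[50,0]]
[[2,10],[16,13],[19,20],[24,0],[43,18],[47,0],[48,17],[50,0]]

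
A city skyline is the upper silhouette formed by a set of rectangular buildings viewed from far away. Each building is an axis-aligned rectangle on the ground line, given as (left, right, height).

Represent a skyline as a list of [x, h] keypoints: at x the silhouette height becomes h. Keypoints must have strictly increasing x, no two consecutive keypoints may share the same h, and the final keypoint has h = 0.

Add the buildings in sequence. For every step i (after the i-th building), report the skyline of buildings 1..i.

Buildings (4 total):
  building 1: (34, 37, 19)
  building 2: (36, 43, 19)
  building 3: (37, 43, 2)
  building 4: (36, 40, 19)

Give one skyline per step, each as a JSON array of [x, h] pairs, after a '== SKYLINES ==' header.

== SKYLINES ==
[[34,19],[37,0]]
[[34,19],[43,0]]
[[34,19],[43,0]]
[[34,19],[43,0]]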